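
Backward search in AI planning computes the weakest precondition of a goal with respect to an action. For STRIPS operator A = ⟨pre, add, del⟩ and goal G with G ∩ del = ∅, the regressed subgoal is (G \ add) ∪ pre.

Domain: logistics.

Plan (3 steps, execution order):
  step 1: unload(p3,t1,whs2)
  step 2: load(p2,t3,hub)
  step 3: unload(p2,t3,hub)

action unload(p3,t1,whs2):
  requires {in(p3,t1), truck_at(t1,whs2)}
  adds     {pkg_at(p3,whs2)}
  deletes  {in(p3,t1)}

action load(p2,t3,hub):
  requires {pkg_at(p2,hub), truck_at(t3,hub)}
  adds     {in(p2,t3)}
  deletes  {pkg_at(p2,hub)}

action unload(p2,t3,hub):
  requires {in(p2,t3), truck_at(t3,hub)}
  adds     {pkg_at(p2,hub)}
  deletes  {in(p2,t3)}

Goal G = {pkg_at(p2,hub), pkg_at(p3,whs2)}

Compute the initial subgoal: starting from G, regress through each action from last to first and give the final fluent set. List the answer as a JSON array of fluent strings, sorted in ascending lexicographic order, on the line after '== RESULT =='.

Regress step by step:
  through step 3 (unload(p2,t3,hub)): drop {pkg_at(p2,hub)}, keep {pkg_at(p3,whs2)}, require {in(p2,t3), truck_at(t3,hub)}
    → {in(p2,t3), pkg_at(p3,whs2), truck_at(t3,hub)}
  through step 2 (load(p2,t3,hub)): drop {in(p2,t3)}, keep {pkg_at(p3,whs2), truck_at(t3,hub)}, require {pkg_at(p2,hub), truck_at(t3,hub)}
    → {pkg_at(p2,hub), pkg_at(p3,whs2), truck_at(t3,hub)}
  through step 1 (unload(p3,t1,whs2)): drop {pkg_at(p3,whs2)}, keep {pkg_at(p2,hub), truck_at(t3,hub)}, require {in(p3,t1), truck_at(t1,whs2)}
    → {in(p3,t1), pkg_at(p2,hub), truck_at(t1,whs2), truck_at(t3,hub)}

== RESULT ==
["in(p3,t1)", "pkg_at(p2,hub)", "truck_at(t1,whs2)", "truck_at(t3,hub)"]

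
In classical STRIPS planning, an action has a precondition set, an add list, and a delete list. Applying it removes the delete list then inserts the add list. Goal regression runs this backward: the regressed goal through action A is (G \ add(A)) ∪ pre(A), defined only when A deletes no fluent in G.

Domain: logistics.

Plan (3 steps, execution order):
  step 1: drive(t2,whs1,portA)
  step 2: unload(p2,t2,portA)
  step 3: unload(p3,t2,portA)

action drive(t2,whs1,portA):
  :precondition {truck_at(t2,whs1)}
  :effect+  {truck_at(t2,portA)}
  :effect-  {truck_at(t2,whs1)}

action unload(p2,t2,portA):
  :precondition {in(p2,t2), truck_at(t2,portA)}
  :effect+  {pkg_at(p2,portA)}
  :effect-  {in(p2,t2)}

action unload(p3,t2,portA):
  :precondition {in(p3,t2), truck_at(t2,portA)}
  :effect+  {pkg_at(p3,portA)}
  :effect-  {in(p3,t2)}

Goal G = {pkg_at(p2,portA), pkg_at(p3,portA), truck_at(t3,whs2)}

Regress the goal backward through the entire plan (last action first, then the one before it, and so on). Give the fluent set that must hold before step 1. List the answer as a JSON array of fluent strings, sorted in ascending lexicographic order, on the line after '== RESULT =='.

Work backward from the goal:
  through step 3 (unload(p3,t2,portA)): drop {pkg_at(p3,portA)}, keep {pkg_at(p2,portA), truck_at(t3,whs2)}, require {in(p3,t2), truck_at(t2,portA)}
    → {in(p3,t2), pkg_at(p2,portA), truck_at(t2,portA), truck_at(t3,whs2)}
  through step 2 (unload(p2,t2,portA)): drop {pkg_at(p2,portA)}, keep {in(p3,t2), truck_at(t2,portA), truck_at(t3,whs2)}, require {in(p2,t2), truck_at(t2,portA)}
    → {in(p2,t2), in(p3,t2), truck_at(t2,portA), truck_at(t3,whs2)}
  through step 1 (drive(t2,whs1,portA)): drop {truck_at(t2,portA)}, keep {in(p2,t2), in(p3,t2), truck_at(t3,whs2)}, require {truck_at(t2,whs1)}
    → {in(p2,t2), in(p3,t2), truck_at(t2,whs1), truck_at(t3,whs2)}

== RESULT ==
["in(p2,t2)", "in(p3,t2)", "truck_at(t2,whs1)", "truck_at(t3,whs2)"]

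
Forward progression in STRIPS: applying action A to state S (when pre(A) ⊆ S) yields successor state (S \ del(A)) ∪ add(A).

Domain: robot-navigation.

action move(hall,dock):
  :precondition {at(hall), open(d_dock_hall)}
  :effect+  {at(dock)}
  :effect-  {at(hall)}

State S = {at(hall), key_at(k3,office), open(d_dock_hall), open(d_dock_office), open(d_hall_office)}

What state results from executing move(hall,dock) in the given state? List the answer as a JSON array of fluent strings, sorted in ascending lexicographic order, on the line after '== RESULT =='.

Progress:
  pre ⊆ S: {at(hall), open(d_dock_hall)} ⊆ S  — applicable
  S \ del = {key_at(k3,office), open(d_dock_hall), open(d_dock_office), open(d_hall_office)}
  ∪ add   = {at(dock), key_at(k3,office), open(d_dock_hall), open(d_dock_office), open(d_hall_office)}

== RESULT ==
["at(dock)", "key_at(k3,office)", "open(d_dock_hall)", "open(d_dock_office)", "open(d_hall_office)"]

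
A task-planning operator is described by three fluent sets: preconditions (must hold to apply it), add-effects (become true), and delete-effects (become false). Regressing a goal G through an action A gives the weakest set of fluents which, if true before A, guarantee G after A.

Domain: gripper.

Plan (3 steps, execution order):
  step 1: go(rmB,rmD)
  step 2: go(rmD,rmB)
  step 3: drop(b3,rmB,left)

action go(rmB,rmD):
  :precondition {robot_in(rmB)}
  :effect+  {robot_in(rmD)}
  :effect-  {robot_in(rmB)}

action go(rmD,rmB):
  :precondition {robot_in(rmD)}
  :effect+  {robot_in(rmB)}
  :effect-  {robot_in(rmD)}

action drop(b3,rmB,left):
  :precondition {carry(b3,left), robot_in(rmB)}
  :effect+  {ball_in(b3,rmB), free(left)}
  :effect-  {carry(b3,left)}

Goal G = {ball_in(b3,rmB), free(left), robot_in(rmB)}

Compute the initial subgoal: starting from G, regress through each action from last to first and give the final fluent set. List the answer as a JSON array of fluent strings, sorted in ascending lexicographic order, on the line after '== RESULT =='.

Regress step by step:
  through step 3 (drop(b3,rmB,left)): drop {ball_in(b3,rmB), free(left)}, keep {robot_in(rmB)}, require {carry(b3,left), robot_in(rmB)}
    → {carry(b3,left), robot_in(rmB)}
  through step 2 (go(rmD,rmB)): drop {robot_in(rmB)}, keep {carry(b3,left)}, require {robot_in(rmD)}
    → {carry(b3,left), robot_in(rmD)}
  through step 1 (go(rmB,rmD)): drop {robot_in(rmD)}, keep {carry(b3,left)}, require {robot_in(rmB)}
    → {carry(b3,left), robot_in(rmB)}

== RESULT ==
["carry(b3,left)", "robot_in(rmB)"]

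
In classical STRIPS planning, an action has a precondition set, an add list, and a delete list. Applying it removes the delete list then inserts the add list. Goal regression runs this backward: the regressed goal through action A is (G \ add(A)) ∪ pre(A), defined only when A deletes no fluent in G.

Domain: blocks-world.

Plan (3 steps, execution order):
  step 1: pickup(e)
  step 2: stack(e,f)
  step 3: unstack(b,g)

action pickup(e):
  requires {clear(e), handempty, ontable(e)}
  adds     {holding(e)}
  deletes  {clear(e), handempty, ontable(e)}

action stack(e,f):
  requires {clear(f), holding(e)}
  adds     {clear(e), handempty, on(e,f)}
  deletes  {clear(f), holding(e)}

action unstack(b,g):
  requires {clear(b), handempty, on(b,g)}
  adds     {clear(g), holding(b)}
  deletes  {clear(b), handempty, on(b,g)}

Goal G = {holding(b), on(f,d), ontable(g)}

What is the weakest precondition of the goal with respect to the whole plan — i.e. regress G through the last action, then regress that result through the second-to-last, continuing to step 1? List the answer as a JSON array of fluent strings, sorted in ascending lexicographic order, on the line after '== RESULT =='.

Work backward from the goal:
  through step 3 (unstack(b,g)): drop {holding(b)}, keep {on(f,d), ontable(g)}, require {clear(b), handempty, on(b,g)}
    → {clear(b), handempty, on(b,g), on(f,d), ontable(g)}
  through step 2 (stack(e,f)): drop {handempty}, keep {clear(b), on(b,g), on(f,d), ontable(g)}, require {clear(f), holding(e)}
    → {clear(b), clear(f), holding(e), on(b,g), on(f,d), ontable(g)}
  through step 1 (pickup(e)): drop {holding(e)}, keep {clear(b), clear(f), on(b,g), on(f,d), ontable(g)}, require {clear(e), handempty, ontable(e)}
    → {clear(b), clear(e), clear(f), handempty, on(b,g), on(f,d), ontable(e), ontable(g)}

== RESULT ==
["clear(b)", "clear(e)", "clear(f)", "handempty", "on(b,g)", "on(f,d)", "ontable(e)", "ontable(g)"]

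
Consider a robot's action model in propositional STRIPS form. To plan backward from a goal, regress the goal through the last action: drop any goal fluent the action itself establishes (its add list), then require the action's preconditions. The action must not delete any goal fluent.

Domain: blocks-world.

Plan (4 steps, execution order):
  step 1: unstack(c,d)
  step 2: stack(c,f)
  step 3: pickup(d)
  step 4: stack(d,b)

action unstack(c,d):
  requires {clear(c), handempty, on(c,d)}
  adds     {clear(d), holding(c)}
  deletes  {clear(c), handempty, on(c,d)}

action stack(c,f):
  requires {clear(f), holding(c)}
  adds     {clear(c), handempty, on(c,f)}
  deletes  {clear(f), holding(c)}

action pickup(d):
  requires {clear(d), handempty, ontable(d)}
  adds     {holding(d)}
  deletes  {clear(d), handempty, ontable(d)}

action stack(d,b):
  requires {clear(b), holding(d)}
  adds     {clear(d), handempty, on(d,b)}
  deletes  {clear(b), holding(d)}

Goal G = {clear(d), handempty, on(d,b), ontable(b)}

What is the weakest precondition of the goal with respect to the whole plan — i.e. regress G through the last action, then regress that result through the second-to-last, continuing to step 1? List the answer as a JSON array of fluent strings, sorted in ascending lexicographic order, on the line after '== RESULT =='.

Regress step by step:
  through step 4 (stack(d,b)): drop {clear(d), handempty, on(d,b)}, keep {ontable(b)}, require {clear(b), holding(d)}
    → {clear(b), holding(d), ontable(b)}
  through step 3 (pickup(d)): drop {holding(d)}, keep {clear(b), ontable(b)}, require {clear(d), handempty, ontable(d)}
    → {clear(b), clear(d), handempty, ontable(b), ontable(d)}
  through step 2 (stack(c,f)): drop {handempty}, keep {clear(b), clear(d), ontable(b), ontable(d)}, require {clear(f), holding(c)}
    → {clear(b), clear(d), clear(f), holding(c), ontable(b), ontable(d)}
  through step 1 (unstack(c,d)): drop {clear(d), holding(c)}, keep {clear(b), clear(f), ontable(b), ontable(d)}, require {clear(c), handempty, on(c,d)}
    → {clear(b), clear(c), clear(f), handempty, on(c,d), ontable(b), ontable(d)}

== RESULT ==
["clear(b)", "clear(c)", "clear(f)", "handempty", "on(c,d)", "ontable(b)", "ontable(d)"]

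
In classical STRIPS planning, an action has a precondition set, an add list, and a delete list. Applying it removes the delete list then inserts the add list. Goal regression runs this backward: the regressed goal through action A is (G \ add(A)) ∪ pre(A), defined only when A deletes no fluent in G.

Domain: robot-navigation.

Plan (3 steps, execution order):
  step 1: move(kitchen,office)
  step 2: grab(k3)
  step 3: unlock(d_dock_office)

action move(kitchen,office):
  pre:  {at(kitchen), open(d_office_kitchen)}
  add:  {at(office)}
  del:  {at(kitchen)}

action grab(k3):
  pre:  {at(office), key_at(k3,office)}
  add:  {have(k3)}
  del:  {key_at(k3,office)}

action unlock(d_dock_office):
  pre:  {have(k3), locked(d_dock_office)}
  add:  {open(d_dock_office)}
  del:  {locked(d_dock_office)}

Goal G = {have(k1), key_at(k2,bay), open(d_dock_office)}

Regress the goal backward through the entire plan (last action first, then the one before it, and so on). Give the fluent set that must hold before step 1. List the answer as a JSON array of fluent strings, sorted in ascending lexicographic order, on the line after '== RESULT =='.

Regress step by step:
  through step 3 (unlock(d_dock_office)): drop {open(d_dock_office)}, keep {have(k1), key_at(k2,bay)}, require {have(k3), locked(d_dock_office)}
    → {have(k1), have(k3), key_at(k2,bay), locked(d_dock_office)}
  through step 2 (grab(k3)): drop {have(k3)}, keep {have(k1), key_at(k2,bay), locked(d_dock_office)}, require {at(office), key_at(k3,office)}
    → {at(office), have(k1), key_at(k2,bay), key_at(k3,office), locked(d_dock_office)}
  through step 1 (move(kitchen,office)): drop {at(office)}, keep {have(k1), key_at(k2,bay), key_at(k3,office), locked(d_dock_office)}, require {at(kitchen), open(d_office_kitchen)}
    → {at(kitchen), have(k1), key_at(k2,bay), key_at(k3,office), locked(d_dock_office), open(d_office_kitchen)}

== RESULT ==
["at(kitchen)", "have(k1)", "key_at(k2,bay)", "key_at(k3,office)", "locked(d_dock_office)", "open(d_office_kitchen)"]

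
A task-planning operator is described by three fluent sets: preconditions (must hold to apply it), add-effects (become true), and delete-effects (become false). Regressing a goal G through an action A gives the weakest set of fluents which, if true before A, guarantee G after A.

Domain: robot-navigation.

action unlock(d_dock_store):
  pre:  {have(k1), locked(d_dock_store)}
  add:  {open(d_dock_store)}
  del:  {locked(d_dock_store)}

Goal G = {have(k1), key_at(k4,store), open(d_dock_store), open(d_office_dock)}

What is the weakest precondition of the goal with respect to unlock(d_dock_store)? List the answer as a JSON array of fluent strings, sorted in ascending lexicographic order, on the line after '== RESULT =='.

Compute (G \ add) ∪ pre:
  G ∩ del = {}  (empty — regression defined)
  G \ add = {have(k1), key_at(k4,store), open(d_dock_store), open(d_office_dock)} \ {open(d_dock_store)} = {have(k1), key_at(k4,store), open(d_office_dock)}
  ∪ pre   = {have(k1), key_at(k4,store), open(d_office_dock)} ∪ {have(k1), locked(d_dock_store)}
          = {have(k1), key_at(k4,store), locked(d_dock_store), open(d_office_dock)}

== RESULT ==
["have(k1)", "key_at(k4,store)", "locked(d_dock_store)", "open(d_office_dock)"]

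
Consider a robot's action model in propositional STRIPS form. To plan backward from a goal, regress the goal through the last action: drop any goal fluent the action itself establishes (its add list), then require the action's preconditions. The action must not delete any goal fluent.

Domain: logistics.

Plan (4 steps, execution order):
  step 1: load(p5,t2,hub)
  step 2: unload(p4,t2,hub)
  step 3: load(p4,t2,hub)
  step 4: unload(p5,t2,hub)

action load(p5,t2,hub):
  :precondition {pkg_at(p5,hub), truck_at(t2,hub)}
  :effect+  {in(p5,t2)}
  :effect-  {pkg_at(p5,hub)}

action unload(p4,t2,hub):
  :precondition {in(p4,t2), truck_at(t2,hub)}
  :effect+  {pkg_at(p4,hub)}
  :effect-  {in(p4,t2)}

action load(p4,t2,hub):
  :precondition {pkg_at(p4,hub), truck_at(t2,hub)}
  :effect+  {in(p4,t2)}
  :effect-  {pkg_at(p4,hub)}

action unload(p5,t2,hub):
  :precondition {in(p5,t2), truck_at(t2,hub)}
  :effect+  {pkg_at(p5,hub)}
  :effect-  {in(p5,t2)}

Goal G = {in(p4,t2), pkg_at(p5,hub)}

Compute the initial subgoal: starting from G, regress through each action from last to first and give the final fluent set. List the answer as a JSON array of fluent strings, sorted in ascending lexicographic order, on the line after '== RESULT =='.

Regress step by step:
  through step 4 (unload(p5,t2,hub)): drop {pkg_at(p5,hub)}, keep {in(p4,t2)}, require {in(p5,t2), truck_at(t2,hub)}
    → {in(p4,t2), in(p5,t2), truck_at(t2,hub)}
  through step 3 (load(p4,t2,hub)): drop {in(p4,t2)}, keep {in(p5,t2), truck_at(t2,hub)}, require {pkg_at(p4,hub), truck_at(t2,hub)}
    → {in(p5,t2), pkg_at(p4,hub), truck_at(t2,hub)}
  through step 2 (unload(p4,t2,hub)): drop {pkg_at(p4,hub)}, keep {in(p5,t2), truck_at(t2,hub)}, require {in(p4,t2), truck_at(t2,hub)}
    → {in(p4,t2), in(p5,t2), truck_at(t2,hub)}
  through step 1 (load(p5,t2,hub)): drop {in(p5,t2)}, keep {in(p4,t2), truck_at(t2,hub)}, require {pkg_at(p5,hub), truck_at(t2,hub)}
    → {in(p4,t2), pkg_at(p5,hub), truck_at(t2,hub)}

== RESULT ==
["in(p4,t2)", "pkg_at(p5,hub)", "truck_at(t2,hub)"]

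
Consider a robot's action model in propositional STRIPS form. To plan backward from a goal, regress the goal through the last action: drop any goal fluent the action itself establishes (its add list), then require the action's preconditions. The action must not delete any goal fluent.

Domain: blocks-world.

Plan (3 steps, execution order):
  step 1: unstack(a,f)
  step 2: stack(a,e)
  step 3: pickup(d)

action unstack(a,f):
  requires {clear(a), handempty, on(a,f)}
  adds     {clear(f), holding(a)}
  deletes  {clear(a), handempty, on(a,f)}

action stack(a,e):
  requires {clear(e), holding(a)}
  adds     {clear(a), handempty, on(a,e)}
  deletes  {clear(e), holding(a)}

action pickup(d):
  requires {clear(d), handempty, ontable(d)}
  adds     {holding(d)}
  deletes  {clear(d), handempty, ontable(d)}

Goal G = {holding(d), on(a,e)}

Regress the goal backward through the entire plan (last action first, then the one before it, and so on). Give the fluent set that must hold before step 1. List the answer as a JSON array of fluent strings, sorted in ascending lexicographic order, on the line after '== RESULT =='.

Work backward from the goal:
  through step 3 (pickup(d)): drop {holding(d)}, keep {on(a,e)}, require {clear(d), handempty, ontable(d)}
    → {clear(d), handempty, on(a,e), ontable(d)}
  through step 2 (stack(a,e)): drop {handempty, on(a,e)}, keep {clear(d), ontable(d)}, require {clear(e), holding(a)}
    → {clear(d), clear(e), holding(a), ontable(d)}
  through step 1 (unstack(a,f)): drop {holding(a)}, keep {clear(d), clear(e), ontable(d)}, require {clear(a), handempty, on(a,f)}
    → {clear(a), clear(d), clear(e), handempty, on(a,f), ontable(d)}

== RESULT ==
["clear(a)", "clear(d)", "clear(e)", "handempty", "on(a,f)", "ontable(d)"]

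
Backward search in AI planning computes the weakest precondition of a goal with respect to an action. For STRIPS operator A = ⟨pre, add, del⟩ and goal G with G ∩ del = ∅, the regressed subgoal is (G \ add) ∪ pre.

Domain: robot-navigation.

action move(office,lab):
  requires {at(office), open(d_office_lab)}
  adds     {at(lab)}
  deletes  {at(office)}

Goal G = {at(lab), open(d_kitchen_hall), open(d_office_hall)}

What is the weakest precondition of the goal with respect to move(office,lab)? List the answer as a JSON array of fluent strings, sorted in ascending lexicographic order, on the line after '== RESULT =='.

Regress:
  G ∩ del = {}  (empty — regression defined)
  G \ add = {at(lab), open(d_kitchen_hall), open(d_office_hall)} \ {at(lab)} = {open(d_kitchen_hall), open(d_office_hall)}
  ∪ pre   = {open(d_kitchen_hall), open(d_office_hall)} ∪ {at(office), open(d_office_lab)}
          = {at(office), open(d_kitchen_hall), open(d_office_hall), open(d_office_lab)}

== RESULT ==
["at(office)", "open(d_kitchen_hall)", "open(d_office_hall)", "open(d_office_lab)"]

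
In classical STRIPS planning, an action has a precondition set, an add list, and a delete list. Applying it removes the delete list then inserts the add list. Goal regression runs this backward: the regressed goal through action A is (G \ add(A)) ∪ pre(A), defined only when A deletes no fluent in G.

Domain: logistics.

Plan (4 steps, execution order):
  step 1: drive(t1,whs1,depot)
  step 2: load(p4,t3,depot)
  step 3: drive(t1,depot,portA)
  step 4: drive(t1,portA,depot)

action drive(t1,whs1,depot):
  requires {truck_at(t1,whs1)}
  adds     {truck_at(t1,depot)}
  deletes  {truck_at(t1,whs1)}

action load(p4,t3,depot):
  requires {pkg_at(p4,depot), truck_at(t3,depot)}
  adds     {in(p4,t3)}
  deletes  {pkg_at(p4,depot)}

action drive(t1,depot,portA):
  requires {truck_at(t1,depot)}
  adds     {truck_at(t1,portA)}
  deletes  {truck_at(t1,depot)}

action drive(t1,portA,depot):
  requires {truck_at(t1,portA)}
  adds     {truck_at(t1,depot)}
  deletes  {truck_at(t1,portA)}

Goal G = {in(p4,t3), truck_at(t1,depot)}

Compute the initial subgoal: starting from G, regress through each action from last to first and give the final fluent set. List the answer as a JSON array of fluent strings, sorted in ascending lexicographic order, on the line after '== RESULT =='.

Regress step by step:
  through step 4 (drive(t1,portA,depot)): drop {truck_at(t1,depot)}, keep {in(p4,t3)}, require {truck_at(t1,portA)}
    → {in(p4,t3), truck_at(t1,portA)}
  through step 3 (drive(t1,depot,portA)): drop {truck_at(t1,portA)}, keep {in(p4,t3)}, require {truck_at(t1,depot)}
    → {in(p4,t3), truck_at(t1,depot)}
  through step 2 (load(p4,t3,depot)): drop {in(p4,t3)}, keep {truck_at(t1,depot)}, require {pkg_at(p4,depot), truck_at(t3,depot)}
    → {pkg_at(p4,depot), truck_at(t1,depot), truck_at(t3,depot)}
  through step 1 (drive(t1,whs1,depot)): drop {truck_at(t1,depot)}, keep {pkg_at(p4,depot), truck_at(t3,depot)}, require {truck_at(t1,whs1)}
    → {pkg_at(p4,depot), truck_at(t1,whs1), truck_at(t3,depot)}

== RESULT ==
["pkg_at(p4,depot)", "truck_at(t1,whs1)", "truck_at(t3,depot)"]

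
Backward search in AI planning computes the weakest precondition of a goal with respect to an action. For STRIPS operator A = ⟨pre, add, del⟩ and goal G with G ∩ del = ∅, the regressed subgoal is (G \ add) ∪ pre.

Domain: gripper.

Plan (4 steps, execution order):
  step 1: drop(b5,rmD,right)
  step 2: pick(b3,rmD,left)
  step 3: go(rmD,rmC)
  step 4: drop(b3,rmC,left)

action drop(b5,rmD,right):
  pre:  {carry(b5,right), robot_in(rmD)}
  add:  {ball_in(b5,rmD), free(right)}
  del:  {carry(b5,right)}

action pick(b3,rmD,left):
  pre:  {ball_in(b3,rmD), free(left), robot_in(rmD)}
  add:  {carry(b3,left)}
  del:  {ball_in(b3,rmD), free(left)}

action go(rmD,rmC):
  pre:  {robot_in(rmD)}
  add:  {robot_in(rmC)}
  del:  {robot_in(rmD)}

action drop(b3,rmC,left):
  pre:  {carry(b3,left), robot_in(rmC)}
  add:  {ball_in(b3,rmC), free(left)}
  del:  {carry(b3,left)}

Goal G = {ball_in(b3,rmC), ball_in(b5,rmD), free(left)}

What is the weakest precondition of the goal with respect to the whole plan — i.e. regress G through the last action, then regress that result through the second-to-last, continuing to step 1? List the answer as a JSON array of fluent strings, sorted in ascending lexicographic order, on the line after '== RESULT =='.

Work backward from the goal:
  through step 4 (drop(b3,rmC,left)): drop {ball_in(b3,rmC), free(left)}, keep {ball_in(b5,rmD)}, require {carry(b3,left), robot_in(rmC)}
    → {ball_in(b5,rmD), carry(b3,left), robot_in(rmC)}
  through step 3 (go(rmD,rmC)): drop {robot_in(rmC)}, keep {ball_in(b5,rmD), carry(b3,left)}, require {robot_in(rmD)}
    → {ball_in(b5,rmD), carry(b3,left), robot_in(rmD)}
  through step 2 (pick(b3,rmD,left)): drop {carry(b3,left)}, keep {ball_in(b5,rmD), robot_in(rmD)}, require {ball_in(b3,rmD), free(left), robot_in(rmD)}
    → {ball_in(b3,rmD), ball_in(b5,rmD), free(left), robot_in(rmD)}
  through step 1 (drop(b5,rmD,right)): drop {ball_in(b5,rmD)}, keep {ball_in(b3,rmD), free(left), robot_in(rmD)}, require {carry(b5,right), robot_in(rmD)}
    → {ball_in(b3,rmD), carry(b5,right), free(left), robot_in(rmD)}

== RESULT ==
["ball_in(b3,rmD)", "carry(b5,right)", "free(left)", "robot_in(rmD)"]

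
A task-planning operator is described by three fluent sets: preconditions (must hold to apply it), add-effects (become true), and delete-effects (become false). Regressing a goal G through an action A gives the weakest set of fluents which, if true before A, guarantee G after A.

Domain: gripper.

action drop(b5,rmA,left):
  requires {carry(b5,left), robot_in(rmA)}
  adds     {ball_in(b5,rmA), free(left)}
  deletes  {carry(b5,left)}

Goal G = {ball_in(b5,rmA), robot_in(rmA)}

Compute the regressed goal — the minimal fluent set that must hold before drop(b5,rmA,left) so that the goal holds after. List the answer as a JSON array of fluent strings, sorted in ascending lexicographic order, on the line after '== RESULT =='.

Regress:
  G ∩ del = {}  (empty — regression defined)
  G \ add = {ball_in(b5,rmA), robot_in(rmA)} \ {ball_in(b5,rmA), free(left)} = {robot_in(rmA)}
  ∪ pre   = {robot_in(rmA)} ∪ {carry(b5,left), robot_in(rmA)}
          = {carry(b5,left), robot_in(rmA)}

== RESULT ==
["carry(b5,left)", "robot_in(rmA)"]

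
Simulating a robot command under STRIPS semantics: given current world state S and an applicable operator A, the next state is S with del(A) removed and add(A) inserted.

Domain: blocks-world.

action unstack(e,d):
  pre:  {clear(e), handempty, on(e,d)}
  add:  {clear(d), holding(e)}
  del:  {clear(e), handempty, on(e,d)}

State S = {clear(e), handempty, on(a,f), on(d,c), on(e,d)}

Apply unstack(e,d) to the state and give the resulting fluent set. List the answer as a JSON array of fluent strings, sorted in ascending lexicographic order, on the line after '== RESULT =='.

Progress:
  pre ⊆ S: {clear(e), handempty, on(e,d)} ⊆ S  — applicable
  S \ del = {on(a,f), on(d,c)}
  ∪ add   = {clear(d), holding(e), on(a,f), on(d,c)}

== RESULT ==
["clear(d)", "holding(e)", "on(a,f)", "on(d,c)"]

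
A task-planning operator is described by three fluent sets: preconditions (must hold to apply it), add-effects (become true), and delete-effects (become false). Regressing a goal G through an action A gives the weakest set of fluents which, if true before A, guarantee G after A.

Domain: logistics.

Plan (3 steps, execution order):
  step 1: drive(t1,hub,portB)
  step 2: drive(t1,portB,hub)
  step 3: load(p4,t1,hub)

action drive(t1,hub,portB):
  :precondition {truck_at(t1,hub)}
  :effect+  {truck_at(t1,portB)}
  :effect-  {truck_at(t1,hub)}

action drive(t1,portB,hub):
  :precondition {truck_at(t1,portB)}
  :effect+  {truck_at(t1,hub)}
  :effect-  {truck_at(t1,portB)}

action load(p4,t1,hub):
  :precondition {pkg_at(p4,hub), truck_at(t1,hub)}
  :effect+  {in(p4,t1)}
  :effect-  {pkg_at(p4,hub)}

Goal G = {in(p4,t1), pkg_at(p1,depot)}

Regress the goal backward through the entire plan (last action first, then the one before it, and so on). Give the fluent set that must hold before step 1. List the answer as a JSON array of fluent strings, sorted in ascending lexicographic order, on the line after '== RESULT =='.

Regress step by step:
  through step 3 (load(p4,t1,hub)): drop {in(p4,t1)}, keep {pkg_at(p1,depot)}, require {pkg_at(p4,hub), truck_at(t1,hub)}
    → {pkg_at(p1,depot), pkg_at(p4,hub), truck_at(t1,hub)}
  through step 2 (drive(t1,portB,hub)): drop {truck_at(t1,hub)}, keep {pkg_at(p1,depot), pkg_at(p4,hub)}, require {truck_at(t1,portB)}
    → {pkg_at(p1,depot), pkg_at(p4,hub), truck_at(t1,portB)}
  through step 1 (drive(t1,hub,portB)): drop {truck_at(t1,portB)}, keep {pkg_at(p1,depot), pkg_at(p4,hub)}, require {truck_at(t1,hub)}
    → {pkg_at(p1,depot), pkg_at(p4,hub), truck_at(t1,hub)}

== RESULT ==
["pkg_at(p1,depot)", "pkg_at(p4,hub)", "truck_at(t1,hub)"]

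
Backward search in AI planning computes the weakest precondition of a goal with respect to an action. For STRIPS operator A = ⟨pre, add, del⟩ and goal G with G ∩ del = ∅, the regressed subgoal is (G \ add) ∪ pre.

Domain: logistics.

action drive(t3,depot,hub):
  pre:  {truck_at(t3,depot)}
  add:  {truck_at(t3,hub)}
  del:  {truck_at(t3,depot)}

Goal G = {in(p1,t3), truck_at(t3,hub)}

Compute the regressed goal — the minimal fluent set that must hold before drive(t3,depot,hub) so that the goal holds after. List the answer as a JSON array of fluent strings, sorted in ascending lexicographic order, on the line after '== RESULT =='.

Compute (G \ add) ∪ pre:
  G ∩ del = {}  (empty — regression defined)
  G \ add = {in(p1,t3), truck_at(t3,hub)} \ {truck_at(t3,hub)} = {in(p1,t3)}
  ∪ pre   = {in(p1,t3)} ∪ {truck_at(t3,depot)}
          = {in(p1,t3), truck_at(t3,depot)}

== RESULT ==
["in(p1,t3)", "truck_at(t3,depot)"]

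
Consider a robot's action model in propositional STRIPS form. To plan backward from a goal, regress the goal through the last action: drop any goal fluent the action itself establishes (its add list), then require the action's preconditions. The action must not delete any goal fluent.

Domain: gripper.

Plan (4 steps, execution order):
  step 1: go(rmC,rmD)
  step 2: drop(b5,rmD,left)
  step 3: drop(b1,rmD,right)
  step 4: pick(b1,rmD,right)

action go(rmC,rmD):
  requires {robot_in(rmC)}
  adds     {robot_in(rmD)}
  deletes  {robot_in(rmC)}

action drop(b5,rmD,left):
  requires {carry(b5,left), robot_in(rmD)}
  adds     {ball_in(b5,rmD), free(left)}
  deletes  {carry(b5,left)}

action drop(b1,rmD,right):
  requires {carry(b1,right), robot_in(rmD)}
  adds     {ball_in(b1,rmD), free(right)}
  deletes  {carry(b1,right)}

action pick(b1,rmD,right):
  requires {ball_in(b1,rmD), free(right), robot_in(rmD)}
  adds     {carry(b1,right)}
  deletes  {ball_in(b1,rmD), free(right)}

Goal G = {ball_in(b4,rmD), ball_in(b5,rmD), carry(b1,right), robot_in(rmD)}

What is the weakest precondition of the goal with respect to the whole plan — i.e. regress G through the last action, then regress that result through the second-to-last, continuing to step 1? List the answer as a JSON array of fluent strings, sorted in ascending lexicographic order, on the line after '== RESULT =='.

Work backward from the goal:
  through step 4 (pick(b1,rmD,right)): drop {carry(b1,right)}, keep {ball_in(b4,rmD), ball_in(b5,rmD), robot_in(rmD)}, require {ball_in(b1,rmD), free(right), robot_in(rmD)}
    → {ball_in(b1,rmD), ball_in(b4,rmD), ball_in(b5,rmD), free(right), robot_in(rmD)}
  through step 3 (drop(b1,rmD,right)): drop {ball_in(b1,rmD), free(right)}, keep {ball_in(b4,rmD), ball_in(b5,rmD), robot_in(rmD)}, require {carry(b1,right), robot_in(rmD)}
    → {ball_in(b4,rmD), ball_in(b5,rmD), carry(b1,right), robot_in(rmD)}
  through step 2 (drop(b5,rmD,left)): drop {ball_in(b5,rmD)}, keep {ball_in(b4,rmD), carry(b1,right), robot_in(rmD)}, require {carry(b5,left), robot_in(rmD)}
    → {ball_in(b4,rmD), carry(b1,right), carry(b5,left), robot_in(rmD)}
  through step 1 (go(rmC,rmD)): drop {robot_in(rmD)}, keep {ball_in(b4,rmD), carry(b1,right), carry(b5,left)}, require {robot_in(rmC)}
    → {ball_in(b4,rmD), carry(b1,right), carry(b5,left), robot_in(rmC)}

== RESULT ==
["ball_in(b4,rmD)", "carry(b1,right)", "carry(b5,left)", "robot_in(rmC)"]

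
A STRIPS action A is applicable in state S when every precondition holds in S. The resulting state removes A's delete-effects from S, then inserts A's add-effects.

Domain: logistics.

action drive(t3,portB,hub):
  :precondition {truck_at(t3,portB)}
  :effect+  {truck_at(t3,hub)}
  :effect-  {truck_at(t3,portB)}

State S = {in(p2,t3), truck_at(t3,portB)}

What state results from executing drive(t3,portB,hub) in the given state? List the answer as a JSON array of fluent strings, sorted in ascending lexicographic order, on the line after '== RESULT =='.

Compute (S \ del) ∪ add:
  pre ⊆ S: {truck_at(t3,portB)} ⊆ S  — applicable
  S \ del = {in(p2,t3)}
  ∪ add   = {in(p2,t3), truck_at(t3,hub)}

== RESULT ==
["in(p2,t3)", "truck_at(t3,hub)"]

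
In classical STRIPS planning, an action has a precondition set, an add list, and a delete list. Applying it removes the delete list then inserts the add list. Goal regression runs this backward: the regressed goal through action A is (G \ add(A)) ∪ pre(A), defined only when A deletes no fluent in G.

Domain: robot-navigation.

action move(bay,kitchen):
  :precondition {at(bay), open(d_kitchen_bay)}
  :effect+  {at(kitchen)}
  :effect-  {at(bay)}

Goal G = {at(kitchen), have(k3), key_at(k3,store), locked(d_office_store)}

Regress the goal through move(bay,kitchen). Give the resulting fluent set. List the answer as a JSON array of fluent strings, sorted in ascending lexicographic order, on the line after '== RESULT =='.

Regress:
  G ∩ del = {}  (empty — regression defined)
  G \ add = {at(kitchen), have(k3), key_at(k3,store), locked(d_office_store)} \ {at(kitchen)} = {have(k3), key_at(k3,store), locked(d_office_store)}
  ∪ pre   = {have(k3), key_at(k3,store), locked(d_office_store)} ∪ {at(bay), open(d_kitchen_bay)}
          = {at(bay), have(k3), key_at(k3,store), locked(d_office_store), open(d_kitchen_bay)}

== RESULT ==
["at(bay)", "have(k3)", "key_at(k3,store)", "locked(d_office_store)", "open(d_kitchen_bay)"]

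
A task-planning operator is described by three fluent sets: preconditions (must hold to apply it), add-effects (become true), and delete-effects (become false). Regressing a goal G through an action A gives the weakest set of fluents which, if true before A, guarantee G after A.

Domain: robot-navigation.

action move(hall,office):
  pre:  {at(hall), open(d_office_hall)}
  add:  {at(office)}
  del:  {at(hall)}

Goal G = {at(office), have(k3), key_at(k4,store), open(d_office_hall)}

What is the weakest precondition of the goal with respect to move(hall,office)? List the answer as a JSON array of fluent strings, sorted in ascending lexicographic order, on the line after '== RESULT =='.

Regress:
  G ∩ del = {}  (empty — regression defined)
  G \ add = {at(office), have(k3), key_at(k4,store), open(d_office_hall)} \ {at(office)} = {have(k3), key_at(k4,store), open(d_office_hall)}
  ∪ pre   = {have(k3), key_at(k4,store), open(d_office_hall)} ∪ {at(hall), open(d_office_hall)}
          = {at(hall), have(k3), key_at(k4,store), open(d_office_hall)}

== RESULT ==
["at(hall)", "have(k3)", "key_at(k4,store)", "open(d_office_hall)"]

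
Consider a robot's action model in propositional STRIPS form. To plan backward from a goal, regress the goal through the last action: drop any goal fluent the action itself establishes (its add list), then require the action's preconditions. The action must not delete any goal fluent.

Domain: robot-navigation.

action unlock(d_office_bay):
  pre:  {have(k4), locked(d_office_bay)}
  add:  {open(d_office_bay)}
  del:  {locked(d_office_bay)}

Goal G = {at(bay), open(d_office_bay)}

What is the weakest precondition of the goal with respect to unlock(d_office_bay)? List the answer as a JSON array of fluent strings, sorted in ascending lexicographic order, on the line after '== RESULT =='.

Compute (G \ add) ∪ pre:
  G ∩ del = {}  (empty — regression defined)
  G \ add = {at(bay), open(d_office_bay)} \ {open(d_office_bay)} = {at(bay)}
  ∪ pre   = {at(bay)} ∪ {have(k4), locked(d_office_bay)}
          = {at(bay), have(k4), locked(d_office_bay)}

== RESULT ==
["at(bay)", "have(k4)", "locked(d_office_bay)"]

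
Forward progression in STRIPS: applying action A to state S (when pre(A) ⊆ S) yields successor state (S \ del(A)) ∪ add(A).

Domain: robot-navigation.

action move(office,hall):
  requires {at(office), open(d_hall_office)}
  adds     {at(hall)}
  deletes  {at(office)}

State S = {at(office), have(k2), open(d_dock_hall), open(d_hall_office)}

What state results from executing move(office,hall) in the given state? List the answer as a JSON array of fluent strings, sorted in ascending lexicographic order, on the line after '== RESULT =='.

Progress:
  pre ⊆ S: {at(office), open(d_hall_office)} ⊆ S  — applicable
  S \ del = {have(k2), open(d_dock_hall), open(d_hall_office)}
  ∪ add   = {at(hall), have(k2), open(d_dock_hall), open(d_hall_office)}

== RESULT ==
["at(hall)", "have(k2)", "open(d_dock_hall)", "open(d_hall_office)"]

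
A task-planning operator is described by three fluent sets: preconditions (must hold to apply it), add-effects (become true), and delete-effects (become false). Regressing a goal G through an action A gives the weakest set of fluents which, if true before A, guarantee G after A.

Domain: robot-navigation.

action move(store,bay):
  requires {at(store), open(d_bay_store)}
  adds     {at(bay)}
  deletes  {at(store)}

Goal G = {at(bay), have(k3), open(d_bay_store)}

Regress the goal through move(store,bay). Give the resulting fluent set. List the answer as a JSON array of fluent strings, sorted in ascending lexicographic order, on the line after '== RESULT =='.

Regress:
  G ∩ del = {}  (empty — regression defined)
  G \ add = {at(bay), have(k3), open(d_bay_store)} \ {at(bay)} = {have(k3), open(d_bay_store)}
  ∪ pre   = {have(k3), open(d_bay_store)} ∪ {at(store), open(d_bay_store)}
          = {at(store), have(k3), open(d_bay_store)}

== RESULT ==
["at(store)", "have(k3)", "open(d_bay_store)"]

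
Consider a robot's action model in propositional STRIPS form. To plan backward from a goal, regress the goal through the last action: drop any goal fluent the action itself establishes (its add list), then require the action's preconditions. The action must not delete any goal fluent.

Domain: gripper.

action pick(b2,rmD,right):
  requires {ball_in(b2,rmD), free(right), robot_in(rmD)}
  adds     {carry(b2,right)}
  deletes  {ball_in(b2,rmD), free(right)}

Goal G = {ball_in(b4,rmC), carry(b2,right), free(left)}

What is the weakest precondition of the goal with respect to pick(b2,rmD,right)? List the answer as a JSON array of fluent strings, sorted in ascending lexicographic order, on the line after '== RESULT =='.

Compute (G \ add) ∪ pre:
  G ∩ del = {}  (empty — regression defined)
  G \ add = {ball_in(b4,rmC), carry(b2,right), free(left)} \ {carry(b2,right)} = {ball_in(b4,rmC), free(left)}
  ∪ pre   = {ball_in(b4,rmC), free(left)} ∪ {ball_in(b2,rmD), free(right), robot_in(rmD)}
          = {ball_in(b2,rmD), ball_in(b4,rmC), free(left), free(right), robot_in(rmD)}

== RESULT ==
["ball_in(b2,rmD)", "ball_in(b4,rmC)", "free(left)", "free(right)", "robot_in(rmD)"]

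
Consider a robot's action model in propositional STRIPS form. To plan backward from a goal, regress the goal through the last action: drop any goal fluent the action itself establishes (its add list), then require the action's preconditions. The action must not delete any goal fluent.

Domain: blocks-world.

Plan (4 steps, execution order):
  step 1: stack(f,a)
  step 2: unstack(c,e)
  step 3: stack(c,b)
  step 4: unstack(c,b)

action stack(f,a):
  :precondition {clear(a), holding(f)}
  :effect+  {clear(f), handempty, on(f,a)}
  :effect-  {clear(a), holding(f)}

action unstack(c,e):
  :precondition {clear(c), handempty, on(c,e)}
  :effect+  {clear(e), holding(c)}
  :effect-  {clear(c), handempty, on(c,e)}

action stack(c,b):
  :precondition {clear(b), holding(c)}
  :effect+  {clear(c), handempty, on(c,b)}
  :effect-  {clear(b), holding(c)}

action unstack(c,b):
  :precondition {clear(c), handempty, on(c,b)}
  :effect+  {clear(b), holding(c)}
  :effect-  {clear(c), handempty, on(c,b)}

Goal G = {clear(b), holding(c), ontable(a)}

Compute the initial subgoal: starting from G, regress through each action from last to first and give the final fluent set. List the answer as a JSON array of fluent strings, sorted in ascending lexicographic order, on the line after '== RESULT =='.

Regress step by step:
  through step 4 (unstack(c,b)): drop {clear(b), holding(c)}, keep {ontable(a)}, require {clear(c), handempty, on(c,b)}
    → {clear(c), handempty, on(c,b), ontable(a)}
  through step 3 (stack(c,b)): drop {clear(c), handempty, on(c,b)}, keep {ontable(a)}, require {clear(b), holding(c)}
    → {clear(b), holding(c), ontable(a)}
  through step 2 (unstack(c,e)): drop {holding(c)}, keep {clear(b), ontable(a)}, require {clear(c), handempty, on(c,e)}
    → {clear(b), clear(c), handempty, on(c,e), ontable(a)}
  through step 1 (stack(f,a)): drop {handempty}, keep {clear(b), clear(c), on(c,e), ontable(a)}, require {clear(a), holding(f)}
    → {clear(a), clear(b), clear(c), holding(f), on(c,e), ontable(a)}

== RESULT ==
["clear(a)", "clear(b)", "clear(c)", "holding(f)", "on(c,e)", "ontable(a)"]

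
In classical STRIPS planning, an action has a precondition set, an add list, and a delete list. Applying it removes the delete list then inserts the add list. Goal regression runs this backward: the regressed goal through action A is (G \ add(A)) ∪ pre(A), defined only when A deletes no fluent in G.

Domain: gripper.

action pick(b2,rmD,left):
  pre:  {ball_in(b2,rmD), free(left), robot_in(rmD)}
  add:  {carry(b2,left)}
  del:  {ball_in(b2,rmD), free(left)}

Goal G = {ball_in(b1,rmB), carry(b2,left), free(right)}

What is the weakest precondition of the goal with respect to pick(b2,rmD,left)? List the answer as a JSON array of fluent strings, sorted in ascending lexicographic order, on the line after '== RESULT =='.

Compute (G \ add) ∪ pre:
  G ∩ del = {}  (empty — regression defined)
  G \ add = {ball_in(b1,rmB), carry(b2,left), free(right)} \ {carry(b2,left)} = {ball_in(b1,rmB), free(right)}
  ∪ pre   = {ball_in(b1,rmB), free(right)} ∪ {ball_in(b2,rmD), free(left), robot_in(rmD)}
          = {ball_in(b1,rmB), ball_in(b2,rmD), free(left), free(right), robot_in(rmD)}

== RESULT ==
["ball_in(b1,rmB)", "ball_in(b2,rmD)", "free(left)", "free(right)", "robot_in(rmD)"]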